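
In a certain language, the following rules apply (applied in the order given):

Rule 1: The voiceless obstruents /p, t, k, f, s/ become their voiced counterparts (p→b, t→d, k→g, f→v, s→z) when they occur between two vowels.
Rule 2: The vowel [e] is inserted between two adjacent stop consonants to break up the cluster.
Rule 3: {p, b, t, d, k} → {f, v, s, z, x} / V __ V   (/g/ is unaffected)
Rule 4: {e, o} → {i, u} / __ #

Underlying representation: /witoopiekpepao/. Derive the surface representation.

Rule 1 (intervocalic voicing): /t/ is a voiceless obstruent between vowels /i/ and /o/, so it voices to [d]. /p/ is a voiceless obstruent between vowels /o/ and /i/, so it voices to [b]. /p/ is a voiceless obstruent between vowels /e/ and /a/, so it voices to [b]. /witoopiekpepao/ → widoobiekpebao.
Rule 2 (stop-cluster e-epenthesis): /k/ and /p/ form a stop–stop cluster, so [e] is inserted between them. /widoobiekpebao/ → widoobiekepebao.
Rule 3 (intervocalic spirantization): /d/ is a stop between vowels /i/ and /o/, so it spirantizes to the fricative [z]. /b/ is a stop between vowels /o/ and /i/, so it spirantizes to the fricative [v]. /k/ is a stop between vowels /e/ and /e/, so it spirantizes to the fricative [x]. /p/ is a stop between vowels /e/ and /e/, so it spirantizes to the fricative [f]. /b/ is a stop between vowels /e/ and /a/, so it spirantizes to the fricative [v]. /widoobiekepebao/ → wizooviexefevao.
Rule 4 (final vowel raising): /o/ is a mid vowel in word-final position, so it raises to [u]. /wizooviexefevao/ → wizooviexefevau.

wizooviexefevau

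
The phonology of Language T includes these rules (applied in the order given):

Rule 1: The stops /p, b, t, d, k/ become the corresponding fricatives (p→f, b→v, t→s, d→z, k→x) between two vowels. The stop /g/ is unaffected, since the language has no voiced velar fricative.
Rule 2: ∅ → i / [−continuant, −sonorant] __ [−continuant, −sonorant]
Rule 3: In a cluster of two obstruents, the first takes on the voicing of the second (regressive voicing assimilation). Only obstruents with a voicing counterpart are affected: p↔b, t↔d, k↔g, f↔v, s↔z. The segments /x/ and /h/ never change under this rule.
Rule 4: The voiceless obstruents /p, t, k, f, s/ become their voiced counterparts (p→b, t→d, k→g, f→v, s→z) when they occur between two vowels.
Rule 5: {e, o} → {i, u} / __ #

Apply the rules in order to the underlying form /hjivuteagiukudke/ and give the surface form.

hjivuzeagiuxudigi

Rule 1 (intervocalic spirantization): /t/ is a stop between vowels /u/ and /e/, so it spirantizes to the fricative [s]. /k/ is a stop between vowels /u/ and /u/, so it spirantizes to the fricative [x]. /hjivuteagiukudke/ → hjivuseagiuxudke.
Rule 2 (stop-cluster i-epenthesis): /d/ and /k/ form a stop–stop cluster, so [i] is inserted between them. /hjivuseagiuxudke/ → hjivuseagiuxudike.
Rule 3 (regressive voicing assimilation): no segment meets the environment; /hjivuseagiuxudike/ is unchanged.
Rule 4 (intervocalic voicing): /s/ is a voiceless obstruent between vowels /u/ and /e/, so it voices to [z]. /k/ is a voiceless obstruent between vowels /i/ and /e/, so it voices to [g]. /hjivuseagiuxudike/ → hjivuzeagiuxudige.
Rule 5 (final vowel raising): /e/ is a mid vowel in word-final position, so it raises to [i]. /hjivuzeagiuxudige/ → hjivuzeagiuxudigi.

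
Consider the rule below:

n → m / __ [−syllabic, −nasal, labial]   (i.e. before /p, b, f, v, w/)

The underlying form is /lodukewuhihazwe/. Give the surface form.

No segment of /lodukewuhihazwe/ meets the structural description of the rule, so the form surfaces unchanged.

lodukewuhihazwe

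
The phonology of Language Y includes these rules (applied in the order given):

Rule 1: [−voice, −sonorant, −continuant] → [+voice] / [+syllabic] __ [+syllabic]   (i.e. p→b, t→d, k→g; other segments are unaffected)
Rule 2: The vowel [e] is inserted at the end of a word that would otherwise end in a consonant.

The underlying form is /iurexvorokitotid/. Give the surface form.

iurexvorogidodide

Rule 1 (intervocalic voicing): /k/ is a voiceless stop between vowels /o/ and /i/, so it voices to [g]. /t/ is a voiceless stop between vowels /i/ and /o/, so it voices to [d]. /t/ is a voiceless stop between vowels /o/ and /i/, so it voices to [d]. /iurexvorokitotid/ → iurexvorogidodid.
Rule 2 (final e-epenthesis): the form ends in the consonant /d/, so [e] is inserted word-finally. /iurexvorogidodid/ → iurexvorogidodide.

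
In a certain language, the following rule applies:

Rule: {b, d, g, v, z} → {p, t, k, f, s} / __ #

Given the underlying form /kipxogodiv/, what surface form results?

kipxogodif

/v/ is a voiced obstruent in word-final position, so it devoices to [f].
Surface form: [kipxogodif].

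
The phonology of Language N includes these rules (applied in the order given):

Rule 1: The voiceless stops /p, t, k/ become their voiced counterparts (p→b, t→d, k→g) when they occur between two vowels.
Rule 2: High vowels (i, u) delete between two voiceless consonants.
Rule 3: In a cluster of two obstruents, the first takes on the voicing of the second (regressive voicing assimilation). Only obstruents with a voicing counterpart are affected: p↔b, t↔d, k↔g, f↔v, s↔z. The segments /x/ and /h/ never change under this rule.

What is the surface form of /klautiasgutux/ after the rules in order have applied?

Rule 1 (intervocalic voicing): /t/ is a voiceless stop between vowels /u/ and /i/, so it voices to [d]. /t/ is a voiceless stop between vowels /u/ and /u/, so it voices to [d]. /klautiasgutux/ → klaudiasgudux.
Rule 2 (high vowel syncope): no segment meets the environment; /klaudiasgudux/ is unchanged.
Rule 3 (regressive voicing assimilation): /s/ precedes the voiced obstruent /g/, so it voices to [z] by assimilation. /klaudiasgudux/ → klaudiazgudux.

klaudiazgudux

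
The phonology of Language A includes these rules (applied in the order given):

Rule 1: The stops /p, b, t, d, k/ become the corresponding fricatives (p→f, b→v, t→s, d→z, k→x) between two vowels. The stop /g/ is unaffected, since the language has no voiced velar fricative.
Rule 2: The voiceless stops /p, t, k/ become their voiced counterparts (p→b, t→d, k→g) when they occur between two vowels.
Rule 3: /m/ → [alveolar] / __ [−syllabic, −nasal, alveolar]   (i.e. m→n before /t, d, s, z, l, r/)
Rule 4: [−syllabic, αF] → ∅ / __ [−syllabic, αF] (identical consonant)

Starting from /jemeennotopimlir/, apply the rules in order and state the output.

jemeenosofinlir

Rule 1 (intervocalic spirantization): /t/ is a stop between vowels /o/ and /o/, so it spirantizes to the fricative [s]. /p/ is a stop between vowels /o/ and /i/, so it spirantizes to the fricative [f]. /jemeennotopimlir/ → jemeennosofimlir.
Rule 2 (intervocalic voicing): no segment meets the environment; /jemeennosofimlir/ is unchanged.
Rule 3 (nasal place assimilation): /m/ precedes the alveolar consonant /l/, so it assimilates in place to [n]. /jemeennosofimlir/ → jemeennosofinlir.
Rule 4 (degemination): /nn/ is a geminate; the first /n/ deletes. /jemeennosofinlir/ → jemeenosofinlir.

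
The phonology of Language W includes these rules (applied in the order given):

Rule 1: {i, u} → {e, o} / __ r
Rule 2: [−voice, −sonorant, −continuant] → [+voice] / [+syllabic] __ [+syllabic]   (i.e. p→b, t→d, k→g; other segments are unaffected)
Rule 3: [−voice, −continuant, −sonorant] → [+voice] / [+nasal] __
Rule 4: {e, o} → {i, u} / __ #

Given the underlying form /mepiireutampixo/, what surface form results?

mebiereudambixu

Rule 1 (pre-rhotic lowering): /i/ is a high vowel immediately before /r/, so it lowers to [e]. /mepiireutampixo/ → mepiereutampixo.
Rule 2 (intervocalic voicing): /p/ is a voiceless stop between vowels /e/ and /i/, so it voices to [b]. /t/ is a voiceless stop between vowels /u/ and /a/, so it voices to [d]. /mepiereutampixo/ → mebiereudampixo.
Rule 3 (post-nasal voicing): /p/ is a voiceless stop immediately after the nasal /m/, so it voices to [b]. /mebiereudampixo/ → mebiereudambixo.
Rule 4 (final vowel raising): /o/ is a mid vowel in word-final position, so it raises to [u]. /mebiereudambixo/ → mebiereudambixu.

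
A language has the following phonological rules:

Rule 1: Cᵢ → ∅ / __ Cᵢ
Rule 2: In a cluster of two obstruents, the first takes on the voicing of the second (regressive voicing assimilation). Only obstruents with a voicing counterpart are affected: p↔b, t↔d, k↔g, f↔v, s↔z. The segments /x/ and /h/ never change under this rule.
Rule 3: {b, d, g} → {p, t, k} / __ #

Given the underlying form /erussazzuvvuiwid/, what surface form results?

erusazuvuiwit

Rule 1 (degemination): /ss/ is a geminate; the first /s/ deletes. /zz/ is a geminate; the first /z/ deletes. /vv/ is a geminate; the first /v/ deletes. /erussazzuvvuiwid/ → erusazuvuiwid.
Rule 2 (regressive voicing assimilation): no segment meets the environment; /erusazuvuiwid/ is unchanged.
Rule 3 (final devoicing): /d/ is a voiced stop in word-final position, so it devoices to [t]. /erusazuvuiwid/ → erusazuvuiwit.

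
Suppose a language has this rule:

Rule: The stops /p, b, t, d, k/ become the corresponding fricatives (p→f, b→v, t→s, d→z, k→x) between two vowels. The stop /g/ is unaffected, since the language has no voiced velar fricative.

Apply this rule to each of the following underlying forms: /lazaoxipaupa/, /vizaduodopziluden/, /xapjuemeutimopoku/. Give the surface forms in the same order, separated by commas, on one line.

/lazaoxipaupa/: /p/ is a stop between vowels /i/ and /a/, so it spirantizes to the fricative [f]. /p/ is a stop between vowels /u/ and /a/, so it spirantizes to the fricative [f]. → [lazaoxifaufa].
/vizaduodopziluden/: /d/ is a stop between vowels /a/ and /u/, so it spirantizes to the fricative [z]. /d/ is a stop between vowels /o/ and /o/, so it spirantizes to the fricative [z]. /d/ is a stop between vowels /u/ and /e/, so it spirantizes to the fricative [z]. → [vizazuozopziluzen].
/xapjuemeutimopoku/: /t/ is a stop between vowels /u/ and /i/, so it spirantizes to the fricative [s]. /p/ is a stop between vowels /o/ and /o/, so it spirantizes to the fricative [f]. /k/ is a stop between vowels /o/ and /u/, so it spirantizes to the fricative [x]. → [xapjuemeusimofoxu].

lazaoxifaufa, vizazuozopziluzen, xapjuemeusimofoxu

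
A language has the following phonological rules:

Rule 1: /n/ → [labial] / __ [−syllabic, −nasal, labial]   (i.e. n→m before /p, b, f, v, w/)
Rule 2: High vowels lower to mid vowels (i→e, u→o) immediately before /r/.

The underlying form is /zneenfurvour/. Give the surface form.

Rule 1 (nasal place assimilation): /n/ precedes the labial consonant /f/, so it assimilates in place to [m]. /zneenfurvour/ → zneemfurvour.
Rule 2 (pre-rhotic lowering): /u/ is a high vowel immediately before /r/, so it lowers to [o]. /u/ is a high vowel immediately before /r/, so it lowers to [o]. /zneemfurvour/ → zneemforvoor.

zneemforvoor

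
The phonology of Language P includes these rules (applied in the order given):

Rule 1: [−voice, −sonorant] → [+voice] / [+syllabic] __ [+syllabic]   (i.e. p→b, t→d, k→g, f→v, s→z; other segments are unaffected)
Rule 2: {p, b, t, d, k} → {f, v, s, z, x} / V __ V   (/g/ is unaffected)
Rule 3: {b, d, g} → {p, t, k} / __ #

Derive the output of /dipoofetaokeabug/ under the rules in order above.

divoovezaogeavuk

Rule 1 (intervocalic voicing): /p/ is a voiceless obstruent between vowels /i/ and /o/, so it voices to [b]. /f/ is a voiceless obstruent between vowels /o/ and /e/, so it voices to [v]. /t/ is a voiceless obstruent between vowels /e/ and /a/, so it voices to [d]. /k/ is a voiceless obstruent between vowels /o/ and /e/, so it voices to [g]. /dipoofetaokeabug/ → diboovedaogeabug.
Rule 2 (intervocalic spirantization): /b/ is a stop between vowels /i/ and /o/, so it spirantizes to the fricative [v]. /d/ is a stop between vowels /e/ and /a/, so it spirantizes to the fricative [z]. /b/ is a stop between vowels /a/ and /u/, so it spirantizes to the fricative [v]. /diboovedaogeabug/ → divoovezaogeavug.
Rule 3 (final devoicing): /g/ is a voiced stop in word-final position, so it devoices to [k]. /divoovezaogeavug/ → divoovezaogeavuk.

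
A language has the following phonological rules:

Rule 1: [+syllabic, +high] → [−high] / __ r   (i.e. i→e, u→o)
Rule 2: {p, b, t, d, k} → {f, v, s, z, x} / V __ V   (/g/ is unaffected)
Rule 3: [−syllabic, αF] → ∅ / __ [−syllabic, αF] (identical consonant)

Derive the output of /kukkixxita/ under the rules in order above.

kukixisa

Rule 1 (pre-rhotic lowering): no segment meets the environment; /kukkixxita/ is unchanged.
Rule 2 (intervocalic spirantization): /t/ is a stop between vowels /i/ and /a/, so it spirantizes to the fricative [s]. /kukkixxita/ → kukkixxisa.
Rule 3 (degemination): /kk/ is a geminate; the first /k/ deletes. /xx/ is a geminate; the first /x/ deletes. /kukkixxisa/ → kukixisa.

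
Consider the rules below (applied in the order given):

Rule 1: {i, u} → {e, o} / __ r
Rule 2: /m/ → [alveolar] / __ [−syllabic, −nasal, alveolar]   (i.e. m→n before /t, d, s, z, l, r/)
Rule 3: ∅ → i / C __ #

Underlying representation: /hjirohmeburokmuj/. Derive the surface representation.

Rule 1 (pre-rhotic lowering): /i/ is a high vowel immediately before /r/, so it lowers to [e]. /u/ is a high vowel immediately before /r/, so it lowers to [o]. /hjirohmeburokmuj/ → hjerohmeborokmuj.
Rule 2 (nasal place assimilation): no segment meets the environment; /hjerohmeborokmuj/ is unchanged.
Rule 3 (final i-epenthesis): the form ends in the consonant /j/, so [i] is inserted word-finally. /hjerohmeborokmuj/ → hjerohmeborokmuji.

hjerohmeborokmuji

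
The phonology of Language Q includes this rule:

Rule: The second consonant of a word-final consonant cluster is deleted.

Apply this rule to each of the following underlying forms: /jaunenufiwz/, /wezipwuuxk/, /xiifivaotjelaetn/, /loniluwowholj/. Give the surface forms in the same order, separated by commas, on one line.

jaunenufiw, wezipwuux, xiifivaotjelaet, loniluwowhol

/jaunenufiwz/: /z/ is the second consonant of a word-final cluster /wz/, so it deletes. → [jaunenufiw].
/wezipwuuxk/: /k/ is the second consonant of a word-final cluster /xk/, so it deletes. → [wezipwuux].
/xiifivaotjelaetn/: /n/ is the second consonant of a word-final cluster /tn/, so it deletes. → [xiifivaotjelaet].
/loniluwowholj/: /j/ is the second consonant of a word-final cluster /lj/, so it deletes. → [loniluwowhol].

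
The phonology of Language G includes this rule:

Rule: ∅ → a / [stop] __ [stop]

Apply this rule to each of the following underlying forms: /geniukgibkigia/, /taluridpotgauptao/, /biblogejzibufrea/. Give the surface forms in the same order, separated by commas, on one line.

geniukagibakigia, taluridapotagaupatao, biblogejzibufrea

/geniukgibkigia/: /k/ and /g/ form a stop–stop cluster, so [a] is inserted between them. /b/ and /k/ form a stop–stop cluster, so [a] is inserted between them. → [geniukagibakigia].
/taluridpotgauptao/: /d/ and /p/ form a stop–stop cluster, so [a] is inserted between them. /t/ and /g/ form a stop–stop cluster, so [a] is inserted between them. /p/ and /t/ form a stop–stop cluster, so [a] is inserted between them. → [taluridapotagaupatao].
/biblogejzibufrea/: the rule's environment is not met; surfaces unchanged as [biblogejzibufrea].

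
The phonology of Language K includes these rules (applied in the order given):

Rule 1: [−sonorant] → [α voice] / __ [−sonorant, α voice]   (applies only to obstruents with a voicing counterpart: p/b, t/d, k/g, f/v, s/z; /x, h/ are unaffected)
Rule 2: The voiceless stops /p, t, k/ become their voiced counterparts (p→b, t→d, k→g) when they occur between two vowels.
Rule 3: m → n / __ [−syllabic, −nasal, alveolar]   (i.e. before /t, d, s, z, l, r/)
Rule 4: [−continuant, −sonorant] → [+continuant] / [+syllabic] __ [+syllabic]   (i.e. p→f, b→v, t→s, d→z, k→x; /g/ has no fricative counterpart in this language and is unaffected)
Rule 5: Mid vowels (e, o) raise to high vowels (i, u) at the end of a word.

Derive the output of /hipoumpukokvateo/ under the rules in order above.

Rule 1 (regressive voicing assimilation): /k/ precedes the voiced obstruent /v/, so it voices to [g] by assimilation. /hipoumpukokvateo/ → hipoumpukogvateo.
Rule 2 (intervocalic voicing): /p/ is a voiceless stop between vowels /i/ and /o/, so it voices to [b]. /k/ is a voiceless stop between vowels /u/ and /o/, so it voices to [g]. /t/ is a voiceless stop between vowels /a/ and /e/, so it voices to [d]. /hipoumpukogvateo/ → hiboumpugogvadeo.
Rule 3 (nasal place assimilation): no segment meets the environment; /hiboumpugogvadeo/ is unchanged.
Rule 4 (intervocalic spirantization): /b/ is a stop between vowels /i/ and /o/, so it spirantizes to the fricative [v]. /d/ is a stop between vowels /a/ and /e/, so it spirantizes to the fricative [z]. /hiboumpugogvadeo/ → hivoumpugogvazeo.
Rule 5 (final vowel raising): /o/ is a mid vowel in word-final position, so it raises to [u]. /hivoumpugogvazeo/ → hivoumpugogvazeu.

hivoumpugogvazeu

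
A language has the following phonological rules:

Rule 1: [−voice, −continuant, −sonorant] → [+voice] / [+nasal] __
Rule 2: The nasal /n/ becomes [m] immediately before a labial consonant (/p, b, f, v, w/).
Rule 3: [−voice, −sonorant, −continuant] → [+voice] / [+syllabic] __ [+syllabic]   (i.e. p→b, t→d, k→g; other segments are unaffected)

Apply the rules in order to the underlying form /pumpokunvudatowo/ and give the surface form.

Rule 1 (post-nasal voicing): /p/ is a voiceless stop immediately after the nasal /m/, so it voices to [b]. /pumpokunvudatowo/ → pumbokunvudatowo.
Rule 2 (nasal place assimilation): /n/ precedes the labial consonant /v/, so it assimilates in place to [m]. /pumbokunvudatowo/ → pumbokumvudatowo.
Rule 3 (intervocalic voicing): /k/ is a voiceless stop between vowels /o/ and /u/, so it voices to [g]. /t/ is a voiceless stop between vowels /a/ and /o/, so it voices to [d]. /pumbokumvudatowo/ → pumbogumvudadowo.

pumbogumvudadowo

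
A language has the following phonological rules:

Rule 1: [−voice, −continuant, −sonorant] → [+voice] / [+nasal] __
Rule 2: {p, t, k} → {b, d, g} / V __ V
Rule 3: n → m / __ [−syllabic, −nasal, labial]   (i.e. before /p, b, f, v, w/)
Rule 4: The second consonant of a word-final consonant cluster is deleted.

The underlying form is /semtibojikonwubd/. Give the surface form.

Rule 1 (post-nasal voicing): /t/ is a voiceless stop immediately after the nasal /m/, so it voices to [d]. /semtibojikonwubd/ → semdibojikonwubd.
Rule 2 (intervocalic voicing): /k/ is a voiceless stop between vowels /i/ and /o/, so it voices to [g]. /semdibojikonwubd/ → semdibojigonwubd.
Rule 3 (nasal place assimilation): /n/ precedes the labial consonant /w/, so it assimilates in place to [m]. /semdibojigonwubd/ → semdibojigomwubd.
Rule 4 (final cluster simplification): /d/ is the second consonant of a word-final cluster /bd/, so it deletes. /semdibojigomwubd/ → semdibojigomwub.

semdibojigomwub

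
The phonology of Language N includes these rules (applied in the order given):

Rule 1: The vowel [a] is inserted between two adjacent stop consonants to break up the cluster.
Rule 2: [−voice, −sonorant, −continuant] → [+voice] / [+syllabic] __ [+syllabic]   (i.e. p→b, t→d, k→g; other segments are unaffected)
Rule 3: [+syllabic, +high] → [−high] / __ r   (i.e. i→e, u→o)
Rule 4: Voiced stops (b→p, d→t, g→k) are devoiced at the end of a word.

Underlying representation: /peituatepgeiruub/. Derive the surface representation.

Rule 1 (stop-cluster a-epenthesis): /p/ and /g/ form a stop–stop cluster, so [a] is inserted between them. /peituatepgeiruub/ → peituatepageiruub.
Rule 2 (intervocalic voicing): /t/ is a voiceless stop between vowels /i/ and /u/, so it voices to [d]. /t/ is a voiceless stop between vowels /a/ and /e/, so it voices to [d]. /p/ is a voiceless stop between vowels /e/ and /a/, so it voices to [b]. /peituatepageiruub/ → peiduadebageiruub.
Rule 3 (pre-rhotic lowering): /i/ is a high vowel immediately before /r/, so it lowers to [e]. /peiduadebageiruub/ → peiduadebageeruub.
Rule 4 (final devoicing): /b/ is a voiced stop in word-final position, so it devoices to [p]. /peiduadebageeruub/ → peiduadebageeruup.

peiduadebageeruup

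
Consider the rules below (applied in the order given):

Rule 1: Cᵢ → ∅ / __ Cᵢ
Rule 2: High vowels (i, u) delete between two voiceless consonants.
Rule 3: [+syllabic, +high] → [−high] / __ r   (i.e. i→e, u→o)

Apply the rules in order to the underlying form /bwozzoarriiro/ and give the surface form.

bwozoariero

Rule 1 (degemination): /zz/ is a geminate; the first /z/ deletes. /rr/ is a geminate; the first /r/ deletes. /bwozzoarriiro/ → bwozoariiro.
Rule 2 (high vowel syncope): no segment meets the environment; /bwozoariiro/ is unchanged.
Rule 3 (pre-rhotic lowering): /i/ is a high vowel immediately before /r/, so it lowers to [e]. /bwozoariiro/ → bwozoariero.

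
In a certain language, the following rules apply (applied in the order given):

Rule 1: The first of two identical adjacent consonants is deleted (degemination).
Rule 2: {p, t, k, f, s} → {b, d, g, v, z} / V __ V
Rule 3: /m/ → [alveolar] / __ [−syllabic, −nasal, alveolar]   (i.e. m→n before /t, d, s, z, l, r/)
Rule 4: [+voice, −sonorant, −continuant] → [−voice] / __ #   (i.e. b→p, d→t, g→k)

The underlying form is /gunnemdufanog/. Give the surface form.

gunenduvanok

Rule 1 (degemination): /nn/ is a geminate; the first /n/ deletes. /gunnemdufanog/ → gunemdufanog.
Rule 2 (intervocalic voicing): /f/ is a voiceless obstruent between vowels /u/ and /a/, so it voices to [v]. /gunemdufanog/ → gunemduvanog.
Rule 3 (nasal place assimilation): /m/ precedes the alveolar consonant /d/, so it assimilates in place to [n]. /gunemduvanog/ → gunenduvanog.
Rule 4 (final devoicing): /g/ is a voiced stop in word-final position, so it devoices to [k]. /gunenduvanog/ → gunenduvanok.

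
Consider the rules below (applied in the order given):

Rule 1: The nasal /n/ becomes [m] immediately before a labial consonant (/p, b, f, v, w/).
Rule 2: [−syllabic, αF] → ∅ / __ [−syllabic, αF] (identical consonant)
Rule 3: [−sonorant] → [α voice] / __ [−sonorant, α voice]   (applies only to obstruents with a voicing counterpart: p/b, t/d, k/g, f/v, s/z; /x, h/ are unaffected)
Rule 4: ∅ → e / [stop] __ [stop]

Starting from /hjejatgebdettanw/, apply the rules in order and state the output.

Rule 1 (nasal place assimilation): /n/ precedes the labial consonant /w/, so it assimilates in place to [m]. /hjejatgebdettanw/ → hjejatgebdettamw.
Rule 2 (degemination): /tt/ is a geminate; the first /t/ deletes. /hjejatgebdettamw/ → hjejatgebdetamw.
Rule 3 (regressive voicing assimilation): /t/ precedes the voiced obstruent /g/, so it voices to [d] by assimilation. /hjejatgebdetamw/ → hjejadgebdetamw.
Rule 4 (stop-cluster e-epenthesis): /d/ and /g/ form a stop–stop cluster, so [e] is inserted between them. /b/ and /d/ form a stop–stop cluster, so [e] is inserted between them. /hjejadgebdetamw/ → hjejadegebedetamw.

hjejadegebedetamw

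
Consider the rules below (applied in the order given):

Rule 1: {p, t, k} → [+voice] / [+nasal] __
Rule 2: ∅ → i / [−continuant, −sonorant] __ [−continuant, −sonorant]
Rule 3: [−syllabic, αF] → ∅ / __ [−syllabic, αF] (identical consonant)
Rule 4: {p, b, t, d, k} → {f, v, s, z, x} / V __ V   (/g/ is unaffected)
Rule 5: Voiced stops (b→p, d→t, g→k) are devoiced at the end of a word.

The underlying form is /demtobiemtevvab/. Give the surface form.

Rule 1 (post-nasal voicing): /t/ is a voiceless stop immediately after the nasal /m/, so it voices to [d]. /t/ is a voiceless stop immediately after the nasal /m/, so it voices to [d]. /demtobiemtevvab/ → demdobiemdevvab.
Rule 2 (stop-cluster i-epenthesis): no segment meets the environment; /demdobiemdevvab/ is unchanged.
Rule 3 (degemination): /vv/ is a geminate; the first /v/ deletes. /demdobiemdevvab/ → demdobiemdevab.
Rule 4 (intervocalic spirantization): /b/ is a stop between vowels /o/ and /i/, so it spirantizes to the fricative [v]. /demdobiemdevab/ → demdoviemdevab.
Rule 5 (final devoicing): /b/ is a voiced stop in word-final position, so it devoices to [p]. /demdoviemdevab/ → demdoviemdevap.

demdoviemdevap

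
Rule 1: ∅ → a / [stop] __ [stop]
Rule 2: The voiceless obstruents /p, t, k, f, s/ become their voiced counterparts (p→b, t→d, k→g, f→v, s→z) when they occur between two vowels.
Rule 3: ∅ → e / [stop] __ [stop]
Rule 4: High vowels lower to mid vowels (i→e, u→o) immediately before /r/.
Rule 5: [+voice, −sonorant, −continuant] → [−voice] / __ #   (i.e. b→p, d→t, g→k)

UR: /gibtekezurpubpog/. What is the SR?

gibadegezorpubabok

Rule 1 (stop-cluster a-epenthesis): /b/ and /t/ form a stop–stop cluster, so [a] is inserted between them. /b/ and /p/ form a stop–stop cluster, so [a] is inserted between them. /gibtekezurpubpog/ → gibatekezurpubapog.
Rule 2 (intervocalic voicing): /t/ is a voiceless obstruent between vowels /a/ and /e/, so it voices to [d]. /k/ is a voiceless obstruent between vowels /e/ and /e/, so it voices to [g]. /p/ is a voiceless obstruent between vowels /a/ and /o/, so it voices to [b]. /gibatekezurpubapog/ → gibadegezurpubabog.
Rule 3 (stop-cluster e-epenthesis): no segment meets the environment; /gibadegezurpubabog/ is unchanged.
Rule 4 (pre-rhotic lowering): /u/ is a high vowel immediately before /r/, so it lowers to [o]. /gibadegezurpubabog/ → gibadegezorpubabog.
Rule 5 (final devoicing): /g/ is a voiced stop in word-final position, so it devoices to [k]. /gibadegezorpubabog/ → gibadegezorpubabok.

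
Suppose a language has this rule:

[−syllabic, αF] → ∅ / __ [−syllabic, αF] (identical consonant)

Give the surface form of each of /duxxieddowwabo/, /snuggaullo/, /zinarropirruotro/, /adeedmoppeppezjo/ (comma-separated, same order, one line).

duxiedowabo, snugaulo, zinaropiruotro, adeedmopepezjo

/duxxieddowwabo/: /xx/ is a geminate; the first /x/ deletes. /dd/ is a geminate; the first /d/ deletes. /ww/ is a geminate; the first /w/ deletes. → [duxiedowabo].
/snuggaullo/: /gg/ is a geminate; the first /g/ deletes. /ll/ is a geminate; the first /l/ deletes. → [snugaulo].
/zinarropirruotro/: /rr/ is a geminate; the first /r/ deletes. /rr/ is a geminate; the first /r/ deletes. → [zinaropiruotro].
/adeedmoppeppezjo/: /pp/ is a geminate; the first /p/ deletes. /pp/ is a geminate; the first /p/ deletes. → [adeedmopepezjo].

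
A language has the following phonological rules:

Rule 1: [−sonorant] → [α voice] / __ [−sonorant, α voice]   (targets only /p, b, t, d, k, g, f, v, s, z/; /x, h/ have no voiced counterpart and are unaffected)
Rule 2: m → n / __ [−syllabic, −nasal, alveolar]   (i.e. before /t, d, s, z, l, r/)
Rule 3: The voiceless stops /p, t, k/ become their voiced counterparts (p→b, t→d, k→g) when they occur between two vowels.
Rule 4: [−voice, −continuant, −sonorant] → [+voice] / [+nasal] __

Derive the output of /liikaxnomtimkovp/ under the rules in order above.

liigaxnondimgofp

Rule 1 (regressive voicing assimilation): /v/ precedes the voiceless obstruent /p/, so it devoices to [f] by assimilation. /liikaxnomtimkovp/ → liikaxnomtimkofp.
Rule 2 (nasal place assimilation): /m/ precedes the alveolar consonant /t/, so it assimilates in place to [n]. /liikaxnomtimkofp/ → liikaxnontimkofp.
Rule 3 (intervocalic voicing): /k/ is a voiceless stop between vowels /i/ and /a/, so it voices to [g]. /liikaxnontimkofp/ → liigaxnontimkofp.
Rule 4 (post-nasal voicing): /t/ is a voiceless stop immediately after the nasal /n/, so it voices to [d]. /k/ is a voiceless stop immediately after the nasal /m/, so it voices to [g]. /liigaxnontimkofp/ → liigaxnondimgofp.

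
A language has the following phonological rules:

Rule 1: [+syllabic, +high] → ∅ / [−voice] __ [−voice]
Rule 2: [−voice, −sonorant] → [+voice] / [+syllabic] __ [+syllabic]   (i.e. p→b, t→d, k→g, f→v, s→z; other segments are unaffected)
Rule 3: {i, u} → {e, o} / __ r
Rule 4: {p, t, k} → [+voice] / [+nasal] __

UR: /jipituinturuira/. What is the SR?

Rule 1 (high vowel syncope): /i/ is a high vowel flanked by voiceless consonants /p/ and /t/, so it deletes. /jipituinturuira/ → jiptuinturuira.
Rule 2 (intervocalic voicing): no segment meets the environment; /jiptuinturuira/ is unchanged.
Rule 3 (pre-rhotic lowering): /u/ is a high vowel immediately before /r/, so it lowers to [o]. /i/ is a high vowel immediately before /r/, so it lowers to [e]. /jiptuinturuira/ → jiptuintoruera.
Rule 4 (post-nasal voicing): /t/ is a voiceless stop immediately after the nasal /n/, so it voices to [d]. /jiptuintoruera/ → jiptuindoruera.

jiptuindoruera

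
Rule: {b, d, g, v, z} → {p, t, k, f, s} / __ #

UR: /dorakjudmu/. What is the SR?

dorakjudmu

No segment of /dorakjudmu/ meets the structural description of the rule, so the form surfaces unchanged.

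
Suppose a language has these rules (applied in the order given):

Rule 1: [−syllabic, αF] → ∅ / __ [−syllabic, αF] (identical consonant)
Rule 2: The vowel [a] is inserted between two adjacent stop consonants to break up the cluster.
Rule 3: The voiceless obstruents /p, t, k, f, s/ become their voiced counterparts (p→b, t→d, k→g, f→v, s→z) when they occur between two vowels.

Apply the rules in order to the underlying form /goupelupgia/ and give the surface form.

Rule 1 (degemination): no segment meets the environment; /goupelupgia/ is unchanged.
Rule 2 (stop-cluster a-epenthesis): /p/ and /g/ form a stop–stop cluster, so [a] is inserted between them. /goupelupgia/ → goupelupagia.
Rule 3 (intervocalic voicing): /p/ is a voiceless obstruent between vowels /u/ and /e/, so it voices to [b]. /p/ is a voiceless obstruent between vowels /u/ and /a/, so it voices to [b]. /goupelupagia/ → goubelubagia.

goubelubagia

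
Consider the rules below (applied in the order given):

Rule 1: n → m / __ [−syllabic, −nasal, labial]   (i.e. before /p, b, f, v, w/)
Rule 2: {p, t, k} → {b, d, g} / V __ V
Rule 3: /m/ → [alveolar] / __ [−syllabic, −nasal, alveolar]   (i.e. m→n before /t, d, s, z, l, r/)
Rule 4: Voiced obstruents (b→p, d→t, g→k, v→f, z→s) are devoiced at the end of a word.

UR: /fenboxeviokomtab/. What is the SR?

femboxeviogontap

Rule 1 (nasal place assimilation): /n/ precedes the labial consonant /b/, so it assimilates in place to [m]. /fenboxeviokomtab/ → femboxeviokomtab.
Rule 2 (intervocalic voicing): /k/ is a voiceless stop between vowels /o/ and /o/, so it voices to [g]. /femboxeviokomtab/ → femboxeviogomtab.
Rule 3 (nasal place assimilation): /m/ precedes the alveolar consonant /t/, so it assimilates in place to [n]. /femboxeviogomtab/ → femboxeviogontab.
Rule 4 (final devoicing): /b/ is a voiced obstruent in word-final position, so it devoices to [p]. /femboxeviogontab/ → femboxeviogontap.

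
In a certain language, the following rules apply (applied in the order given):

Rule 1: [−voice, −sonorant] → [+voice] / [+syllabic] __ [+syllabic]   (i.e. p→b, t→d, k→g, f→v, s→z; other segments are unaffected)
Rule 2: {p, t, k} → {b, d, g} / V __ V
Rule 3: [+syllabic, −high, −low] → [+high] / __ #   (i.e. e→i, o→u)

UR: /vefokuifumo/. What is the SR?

vevoguivumu

Rule 1 (intervocalic voicing): /f/ is a voiceless obstruent between vowels /e/ and /o/, so it voices to [v]. /k/ is a voiceless obstruent between vowels /o/ and /u/, so it voices to [g]. /f/ is a voiceless obstruent between vowels /i/ and /u/, so it voices to [v]. /vefokuifumo/ → vevoguivumo.
Rule 2 (intervocalic voicing): no segment meets the environment; /vevoguivumo/ is unchanged.
Rule 3 (final vowel raising): /o/ is a mid vowel in word-final position, so it raises to [u]. /vevoguivumo/ → vevoguivumu.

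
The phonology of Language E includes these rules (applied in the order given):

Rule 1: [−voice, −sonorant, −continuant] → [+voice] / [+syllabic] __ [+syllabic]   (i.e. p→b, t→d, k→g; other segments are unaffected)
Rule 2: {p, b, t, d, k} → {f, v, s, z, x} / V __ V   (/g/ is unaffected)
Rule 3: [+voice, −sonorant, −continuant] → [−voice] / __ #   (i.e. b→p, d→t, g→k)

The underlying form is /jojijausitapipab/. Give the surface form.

Rule 1 (intervocalic voicing): /t/ is a voiceless stop between vowels /i/ and /a/, so it voices to [d]. /p/ is a voiceless stop between vowels /a/ and /i/, so it voices to [b]. /p/ is a voiceless stop between vowels /i/ and /a/, so it voices to [b]. /jojijausitapipab/ → jojijausidabibab.
Rule 2 (intervocalic spirantization): /d/ is a stop between vowels /i/ and /a/, so it spirantizes to the fricative [z]. /b/ is a stop between vowels /a/ and /i/, so it spirantizes to the fricative [v]. /b/ is a stop between vowels /i/ and /a/, so it spirantizes to the fricative [v]. /jojijausidabibab/ → jojijausizavivab.
Rule 3 (final devoicing): /b/ is a voiced stop in word-final position, so it devoices to [p]. /jojijausizavivab/ → jojijausizavivap.

jojijausizavivap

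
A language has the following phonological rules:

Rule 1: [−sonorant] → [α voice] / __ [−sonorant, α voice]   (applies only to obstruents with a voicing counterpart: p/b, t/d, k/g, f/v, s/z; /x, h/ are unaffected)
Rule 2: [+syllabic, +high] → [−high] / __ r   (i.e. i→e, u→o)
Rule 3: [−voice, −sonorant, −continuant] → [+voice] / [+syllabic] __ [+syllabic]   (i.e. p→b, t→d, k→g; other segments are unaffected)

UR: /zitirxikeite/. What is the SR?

Rule 1 (regressive voicing assimilation): no segment meets the environment; /zitirxikeite/ is unchanged.
Rule 2 (pre-rhotic lowering): /i/ is a high vowel immediately before /r/, so it lowers to [e]. /zitirxikeite/ → ziterxikeite.
Rule 3 (intervocalic voicing): /t/ is a voiceless stop between vowels /i/ and /e/, so it voices to [d]. /k/ is a voiceless stop between vowels /i/ and /e/, so it voices to [g]. /t/ is a voiceless stop between vowels /i/ and /e/, so it voices to [d]. /ziterxikeite/ → ziderxigeide.

ziderxigeide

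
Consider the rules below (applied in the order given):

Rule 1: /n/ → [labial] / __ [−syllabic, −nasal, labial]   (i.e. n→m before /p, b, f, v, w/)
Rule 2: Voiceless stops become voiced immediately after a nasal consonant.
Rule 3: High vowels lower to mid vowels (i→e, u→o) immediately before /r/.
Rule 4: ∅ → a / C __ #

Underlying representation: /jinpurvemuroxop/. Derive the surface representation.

Rule 1 (nasal place assimilation): /n/ precedes the labial consonant /p/, so it assimilates in place to [m]. /jinpurvemuroxop/ → jimpurvemuroxop.
Rule 2 (post-nasal voicing): /p/ is a voiceless stop immediately after the nasal /m/, so it voices to [b]. /jimpurvemuroxop/ → jimburvemuroxop.
Rule 3 (pre-rhotic lowering): /u/ is a high vowel immediately before /r/, so it lowers to [o]. /u/ is a high vowel immediately before /r/, so it lowers to [o]. /jimburvemuroxop/ → jimborvemoroxop.
Rule 4 (final a-epenthesis): the form ends in the consonant /p/, so [a] is inserted word-finally. /jimborvemoroxop/ → jimborvemoroxopa.

jimborvemoroxopa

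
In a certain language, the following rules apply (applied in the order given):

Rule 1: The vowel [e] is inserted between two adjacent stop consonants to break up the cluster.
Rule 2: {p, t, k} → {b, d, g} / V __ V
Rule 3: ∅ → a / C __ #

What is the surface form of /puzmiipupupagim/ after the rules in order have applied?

Rule 1 (stop-cluster e-epenthesis): no segment meets the environment; /puzmiipupupagim/ is unchanged.
Rule 2 (intervocalic voicing): /p/ is a voiceless stop between vowels /i/ and /u/, so it voices to [b]. /p/ is a voiceless stop between vowels /u/ and /u/, so it voices to [b]. /p/ is a voiceless stop between vowels /u/ and /a/, so it voices to [b]. /puzmiipupupagim/ → puzmiibububagim.
Rule 3 (final a-epenthesis): the form ends in the consonant /m/, so [a] is inserted word-finally. /puzmiibububagim/ → puzmiibububagima.

puzmiibububagima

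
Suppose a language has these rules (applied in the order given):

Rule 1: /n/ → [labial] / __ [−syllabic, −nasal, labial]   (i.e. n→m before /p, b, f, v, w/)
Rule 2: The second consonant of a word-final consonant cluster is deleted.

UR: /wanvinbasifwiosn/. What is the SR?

Rule 1 (nasal place assimilation): /n/ precedes the labial consonant /v/, so it assimilates in place to [m]. /n/ precedes the labial consonant /b/, so it assimilates in place to [m]. /wanvinbasifwiosn/ → wamvimbasifwiosn.
Rule 2 (final cluster simplification): /n/ is the second consonant of a word-final cluster /sn/, so it deletes. /wamvimbasifwiosn/ → wamvimbasifwios.

wamvimbasifwios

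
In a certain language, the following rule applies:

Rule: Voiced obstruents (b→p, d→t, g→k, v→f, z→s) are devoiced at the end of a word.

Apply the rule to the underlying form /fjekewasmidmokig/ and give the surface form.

/g/ is a voiced obstruent in word-final position, so it devoices to [k].
Surface form: [fjekewasmidmokik].

fjekewasmidmokik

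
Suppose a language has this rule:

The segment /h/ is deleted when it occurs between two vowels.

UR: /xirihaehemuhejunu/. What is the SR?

/h/ occurs between vowels /i/ and /a/, so it deletes.
/h/ occurs between vowels /e/ and /e/, so it deletes.
/h/ occurs between vowels /u/ and /e/, so it deletes.
Surface form: [xiriaeemuejunu].

xiriaeemuejunu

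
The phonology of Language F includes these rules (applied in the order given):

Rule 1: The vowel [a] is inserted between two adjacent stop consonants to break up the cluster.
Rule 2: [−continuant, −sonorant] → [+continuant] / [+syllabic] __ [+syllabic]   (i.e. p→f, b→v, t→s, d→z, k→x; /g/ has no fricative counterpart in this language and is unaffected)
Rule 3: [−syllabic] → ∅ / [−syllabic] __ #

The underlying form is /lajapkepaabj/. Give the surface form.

Rule 1 (stop-cluster a-epenthesis): /p/ and /k/ form a stop–stop cluster, so [a] is inserted between them. /lajapkepaabj/ → lajapakepaabj.
Rule 2 (intervocalic spirantization): /p/ is a stop between vowels /a/ and /a/, so it spirantizes to the fricative [f]. /k/ is a stop between vowels /a/ and /e/, so it spirantizes to the fricative [x]. /p/ is a stop between vowels /e/ and /a/, so it spirantizes to the fricative [f]. /lajapakepaabj/ → lajafaxefaabj.
Rule 3 (final cluster simplification): /j/ is the second consonant of a word-final cluster /bj/, so it deletes. /lajafaxefaabj/ → lajafaxefaab.

lajafaxefaab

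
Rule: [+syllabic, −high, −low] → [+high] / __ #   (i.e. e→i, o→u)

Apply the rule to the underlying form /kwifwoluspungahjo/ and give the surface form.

kwifwoluspungahju

/o/ is a mid vowel in word-final position, so it raises to [u].
The other instance of /o/ does not occur in the required environment and remains unchanged.
Surface form: [kwifwoluspungahju].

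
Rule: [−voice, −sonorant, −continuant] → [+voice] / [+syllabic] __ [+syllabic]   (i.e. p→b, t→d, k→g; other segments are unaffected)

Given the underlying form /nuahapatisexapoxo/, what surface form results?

nuahabadisexaboxo

/p/ is a voiceless stop between vowels /a/ and /a/, so it voices to [b].
/t/ is a voiceless stop between vowels /a/ and /i/, so it voices to [d].
/p/ is a voiceless stop between vowels /a/ and /o/, so it voices to [b].
Surface form: [nuahabadisexaboxo].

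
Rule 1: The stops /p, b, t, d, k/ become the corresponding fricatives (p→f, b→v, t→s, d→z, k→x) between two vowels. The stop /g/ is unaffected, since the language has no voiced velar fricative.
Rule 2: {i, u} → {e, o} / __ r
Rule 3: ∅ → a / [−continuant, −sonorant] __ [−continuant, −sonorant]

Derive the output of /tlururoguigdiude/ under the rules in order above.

Rule 1 (intervocalic spirantization): /d/ is a stop between vowels /u/ and /e/, so it spirantizes to the fricative [z]. /tlururoguigdiude/ → tlururoguigdiuze.
Rule 2 (pre-rhotic lowering): /u/ is a high vowel immediately before /r/, so it lowers to [o]. /u/ is a high vowel immediately before /r/, so it lowers to [o]. /tlururoguigdiuze/ → tlororoguigdiuze.
Rule 3 (stop-cluster a-epenthesis): /g/ and /d/ form a stop–stop cluster, so [a] is inserted between them. /tlororoguigdiuze/ → tlororoguigadiuze.

tlororoguigadiuze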